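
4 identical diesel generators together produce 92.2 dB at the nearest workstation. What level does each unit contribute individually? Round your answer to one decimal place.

86.2 dB

For N identical incoherent sources L_total = L₁ + 10·log₁₀ N, so L₁ = 92.2 − 10·log₁₀(4) = 92.2 − 6.021.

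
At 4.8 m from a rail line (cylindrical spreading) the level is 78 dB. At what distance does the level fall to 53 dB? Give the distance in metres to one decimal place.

Line-source spreading drops the level by 10·log₁₀(r₂/r₁); inverting, r₂/r₁ = 10^(ΔL/10).
r₂ = 4.8·10^((78−53)/10) = 4.8·10^(25.0/10) = 1517.89 m.

1517.9 m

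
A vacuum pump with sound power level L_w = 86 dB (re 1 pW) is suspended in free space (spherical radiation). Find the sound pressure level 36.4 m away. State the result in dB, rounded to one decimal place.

43.8 dB

L_p = L_w − 10·log₁₀(4π·r²) with r = 36.4 m.
4π·r² = 1.665e+04 m², 10·log₁₀ of that is 42.214 dB.
L_p = 86 − 42.214 = 43.79 dB.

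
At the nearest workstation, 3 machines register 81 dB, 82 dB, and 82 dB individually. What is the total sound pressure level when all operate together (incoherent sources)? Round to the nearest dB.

86 dB

Incoherent sources combine by intensity addition: L_total = 10·log₁₀(Σ 10^(L_i/10)).
Σ 10^(L/10) = 10^(81/10) + 10^(82/10) + 10^(82/10) = 4.429e+08.
L_total = 10·log₁₀(4.429e+08) = 86.46 dB.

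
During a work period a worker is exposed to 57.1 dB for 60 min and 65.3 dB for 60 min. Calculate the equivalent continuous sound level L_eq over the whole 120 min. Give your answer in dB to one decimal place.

The energy average is taken in the linear domain: L_eq = 10·log₁₀[(Σ tᵢ·10^(Lᵢ/10))/T], T = 120 min.
Σ tᵢ·10^(Lᵢ/10) = 60·10^(57.1/10) + 60·10^(65.3/10) = 2.341e+08.
L_eq = 10·log₁₀(2.341e+08/120) = 62.90 dB.

62.9 dB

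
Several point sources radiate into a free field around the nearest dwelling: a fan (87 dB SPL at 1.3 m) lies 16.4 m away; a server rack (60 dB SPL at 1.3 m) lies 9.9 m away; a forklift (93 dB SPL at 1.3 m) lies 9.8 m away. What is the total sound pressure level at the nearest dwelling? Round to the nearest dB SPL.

76 dB SPL

Apply inverse-square spreading to bring every level to the receiver, then sum 10^(L/10).
fan: 87 − 20·log₁₀(16.4/1.3) = 87 − 22.02 = 64.98 dB SPL.
server rack: 60 − 20·log₁₀(9.9/1.3) = 60 − 17.63 = 42.37 dB SPL.
forklift: 93 − 20·log₁₀(9.8/1.3) = 93 − 17.55 = 75.45 dB SPL.
Σ 10^(L/10) = 3.828e+07 → L_total = 10·log₁₀(3.828e+07) = 75.83 dB SPL.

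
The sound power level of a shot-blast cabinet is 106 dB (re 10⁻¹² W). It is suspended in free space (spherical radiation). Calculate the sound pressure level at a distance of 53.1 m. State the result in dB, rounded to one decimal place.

L_p = L_w − 10·log₁₀(4π·r²) with r = 53.1 m.
4π·r² = 3.543e+04 m², 10·log₁₀ of that is 45.494 dB.
L_p = 106 − 45.494 = 60.51 dB.

60.5 dB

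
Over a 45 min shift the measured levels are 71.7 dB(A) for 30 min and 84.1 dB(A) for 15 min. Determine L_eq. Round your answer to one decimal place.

L_eq = 10·log₁₀[(1/T)·Σ tᵢ·10^(Lᵢ/10)] with T = 45 min.
Σ tᵢ·10^(Lᵢ/10) = 30·10^(71.7/10) + 15·10^(84.1/10) = 4.299e+09.
L_eq = 10·log₁₀(4.299e+09/45) = 79.80 dB(A).

79.8 dB(A)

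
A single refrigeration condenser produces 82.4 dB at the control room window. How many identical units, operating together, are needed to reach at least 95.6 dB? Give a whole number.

Need L₁ + 10·log₁₀ N ≥ 95.6, i.e. log₁₀ N ≥ 1.32.
N ≥ 10^(13.2/10) = 20.893, so N = 21.

21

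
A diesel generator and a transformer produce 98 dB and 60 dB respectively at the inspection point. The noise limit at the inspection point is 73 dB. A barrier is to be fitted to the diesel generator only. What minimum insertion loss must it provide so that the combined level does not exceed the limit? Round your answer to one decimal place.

25.2 dB

The untreated sources together contribute 10^(60/10) = 1.000e+06, i.e. 60.00 dB.
The limit corresponds to 10^(73/10) = 1.995e+07; subtracting the fixed part leaves 1.895e+07 for the diesel generator, i.e. 72.78 dB.
So the diesel generator must be reduced from 98 to 72.78 dB: IL = 25.22 dB.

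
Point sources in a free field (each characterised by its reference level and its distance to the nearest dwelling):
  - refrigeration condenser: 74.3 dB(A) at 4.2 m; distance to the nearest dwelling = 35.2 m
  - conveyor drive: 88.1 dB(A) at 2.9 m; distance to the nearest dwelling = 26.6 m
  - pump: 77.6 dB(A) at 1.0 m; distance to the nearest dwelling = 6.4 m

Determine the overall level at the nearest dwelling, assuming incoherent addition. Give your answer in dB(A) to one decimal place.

First find each source's level at the receiver (point-source: −20·log₁₀(r/r_ref)), then combine on an intensity basis.
refrigeration condenser: 74.3 − 20·log₁₀(35.2/4.2) = 74.3 − 18.47 = 55.83 dB(A).
conveyor drive: 88.1 − 20·log₁₀(26.6/2.9) = 88.1 − 19.25 = 68.85 dB(A).
pump: 77.6 − 20·log₁₀(6.4/1.0) = 77.6 − 16.12 = 61.48 dB(A).
Σ 10^(L/10) = 9.462e+06 → L_total = 10·log₁₀(9.462e+06) = 69.76 dB(A).

69.8 dB(A)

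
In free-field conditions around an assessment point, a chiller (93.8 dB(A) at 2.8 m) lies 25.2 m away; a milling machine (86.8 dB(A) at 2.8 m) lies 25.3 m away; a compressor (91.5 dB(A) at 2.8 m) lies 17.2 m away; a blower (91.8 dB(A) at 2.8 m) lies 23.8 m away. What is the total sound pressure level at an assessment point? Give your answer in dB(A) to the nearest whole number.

80 dB(A)

First find each source's level at the receiver (point-source: −20·log₁₀(r/r_ref)), then combine on an intensity basis.
chiller: 93.8 − 20·log₁₀(25.2/2.8) = 93.8 − 19.08 = 74.72 dB(A).
milling machine: 86.8 − 20·log₁₀(25.3/2.8) = 86.8 − 19.12 = 67.68 dB(A).
compressor: 91.5 − 20·log₁₀(17.2/2.8) = 91.5 − 15.77 = 75.73 dB(A).
blower: 91.8 − 20·log₁₀(23.8/2.8) = 91.8 − 18.59 = 73.21 dB(A).
Σ 10^(L/10) = 9.386e+07 → L_total = 10·log₁₀(9.386e+07) = 79.72 dB(A).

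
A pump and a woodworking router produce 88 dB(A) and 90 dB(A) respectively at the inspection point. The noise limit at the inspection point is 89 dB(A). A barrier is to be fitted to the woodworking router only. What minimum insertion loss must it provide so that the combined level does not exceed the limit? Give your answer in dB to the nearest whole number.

Everything except the woodworking router sums to 10^(88/10) = 6.310e+08 in linear terms, 88.00 dB(A).
The limit corresponds to 10^(89/10) = 7.943e+08; subtracting the fixed part leaves 1.634e+08 for the woodworking router, i.e. 82.13 dB(A).
Required insertion loss = 90 − 82.13 = 7.87 dB.

8 dB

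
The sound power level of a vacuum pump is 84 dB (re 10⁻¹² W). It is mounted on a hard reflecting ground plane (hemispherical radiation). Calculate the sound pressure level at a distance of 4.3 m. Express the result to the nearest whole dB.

63 dB

L_p = L_w − 10·log₁₀(2π·r²) with r = 4.3 m.
2π·r² = 116.2 m², 10·log₁₀ of that is 20.651 dB.
L_p = 84 − 20.651 = 63.35 dB.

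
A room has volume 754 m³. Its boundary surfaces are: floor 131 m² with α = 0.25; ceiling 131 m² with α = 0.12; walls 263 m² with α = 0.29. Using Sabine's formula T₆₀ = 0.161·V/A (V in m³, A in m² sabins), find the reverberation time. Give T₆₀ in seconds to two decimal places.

Total absorption A = 131·0.25 + 131·0.12 + 263·0.29 = 124.74 m² sabins.
T₆₀ = 0.161·V/A = 0.161·754/124.74 = 0.973 s.

0.97 s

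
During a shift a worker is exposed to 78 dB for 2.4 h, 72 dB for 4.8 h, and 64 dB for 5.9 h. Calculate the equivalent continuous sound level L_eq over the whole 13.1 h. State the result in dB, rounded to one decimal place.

72.7 dB

Weight each interval's intensity by its duration and average over T = 13.1 h:
Σ tᵢ·10^(Lᵢ/10) = 2.4·10^(78/10) + 4.8·10^(72/10) + 5.9·10^(64/10) = 2.423e+08.
L_eq = 10·log₁₀(2.423e+08/13.1) = 72.67 dB.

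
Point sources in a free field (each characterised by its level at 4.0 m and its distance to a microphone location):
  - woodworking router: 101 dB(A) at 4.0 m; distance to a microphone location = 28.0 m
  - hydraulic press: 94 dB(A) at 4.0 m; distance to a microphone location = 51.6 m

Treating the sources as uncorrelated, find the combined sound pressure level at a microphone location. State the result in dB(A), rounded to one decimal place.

84.3 dB(A)

Propagate each source to the receiver with L = L_ref − 20·log₁₀(r/r_ref), then add intensities.
woodworking router: 101 − 20·log₁₀(28.0/4.0) = 101 − 16.90 = 84.10 dB(A).
hydraulic press: 94 − 20·log₁₀(51.6/4.0) = 94 − 22.21 = 71.79 dB(A).
Σ 10^(L/10) = 2.720e+08 → L_total = 10·log₁₀(2.720e+08) = 84.35 dB(A).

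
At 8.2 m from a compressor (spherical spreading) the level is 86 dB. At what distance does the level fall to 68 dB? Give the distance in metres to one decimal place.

For a point source L₁ − L₂ = 20·log₁₀(r₂/r₁), so r₂ = r₁·10^((L₁−L₂)/20).
r₂ = 8.2·10^((86−68)/20) = 8.2·10^(18.0/20) = 65.13 m.

65.1 m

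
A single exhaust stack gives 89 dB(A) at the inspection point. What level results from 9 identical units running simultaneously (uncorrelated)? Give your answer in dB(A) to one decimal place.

N identical incoherent sources raise the level by 10·log₁₀ N.
L_total = 89 + 10·log₁₀(9) = 89 + 9.542 = 98.54 dB(A).

98.5 dB(A)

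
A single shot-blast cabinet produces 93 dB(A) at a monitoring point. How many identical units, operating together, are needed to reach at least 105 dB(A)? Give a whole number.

16

N identical sources give L₁ + 10·log₁₀ N, so require 10·log₁₀ N ≥ 105 − 93 = 12.0 dB.
N ≥ 10^(12.0/10) = 15.849, so N = 16.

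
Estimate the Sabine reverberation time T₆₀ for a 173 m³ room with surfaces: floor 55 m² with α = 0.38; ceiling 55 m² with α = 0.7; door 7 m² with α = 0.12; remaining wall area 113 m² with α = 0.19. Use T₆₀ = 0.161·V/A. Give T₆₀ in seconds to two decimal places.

Summing Sᵢαᵢ: 55·0.38 + 55·0.7 + 7·0.12 + 113·0.19 = 81.71 m².
T₆₀ = 0.161·V/A = 0.161·173/81.71 = 0.341 s.

0.34 s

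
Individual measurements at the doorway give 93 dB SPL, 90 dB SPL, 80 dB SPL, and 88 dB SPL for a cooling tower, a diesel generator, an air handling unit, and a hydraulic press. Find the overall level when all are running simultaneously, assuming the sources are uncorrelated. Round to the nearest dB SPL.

Incoherent sources combine by intensity addition: L_total = 10·log₁₀(Σ 10^(L_i/10)).
Σ 10^(L/10) = 10^(93/10) + 10^(90/10) + 10^(80/10) + 10^(88/10) = 3.726e+09.
L_total = 10·log₁₀(3.726e+09) = 95.71 dB SPL.

96 dB SPL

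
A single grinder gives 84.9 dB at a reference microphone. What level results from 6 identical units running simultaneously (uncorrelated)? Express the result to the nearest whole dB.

93 dB

N identical incoherent sources raise the level by 10·log₁₀ N.
L_total = 84.9 + 10·log₁₀(6) = 84.9 + 7.782 = 92.68 dB.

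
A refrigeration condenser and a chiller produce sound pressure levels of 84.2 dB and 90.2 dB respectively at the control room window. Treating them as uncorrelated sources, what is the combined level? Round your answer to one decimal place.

91.2 dB

Incoherent sources combine by intensity addition: L_total = 10·log₁₀(Σ 10^(L_i/10)).
Σ 10^(L/10) = 10^(84.2/10) + 10^(90.2/10) = 1.310e+09.
L_total = 10·log₁₀(1.310e+09) = 91.17 dB.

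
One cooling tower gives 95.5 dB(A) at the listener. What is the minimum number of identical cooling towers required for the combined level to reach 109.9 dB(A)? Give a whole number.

N identical sources give L₁ + 10·log₁₀ N, so require 10·log₁₀ N ≥ 109.9 − 95.5 = 14.4 dB.
N ≥ 10^(14.4/10) = 27.542, so N = 28.

28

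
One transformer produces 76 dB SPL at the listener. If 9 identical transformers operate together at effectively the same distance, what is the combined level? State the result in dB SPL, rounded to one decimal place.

With 9 equal, uncorrelated contributions the intensity is 9× that of one unit, giving a rise of 10·log₁₀ 9.
L_total = 76 + 10·log₁₀(9) = 76 + 9.542 = 85.54 dB SPL.

85.5 dB SPL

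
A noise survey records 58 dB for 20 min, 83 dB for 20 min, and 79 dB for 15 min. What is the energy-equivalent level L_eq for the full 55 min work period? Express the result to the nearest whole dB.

L_eq = 10·log₁₀[(1/T)·Σ tᵢ·10^(Lᵢ/10)] with T = 55 min.
Σ tᵢ·10^(Lᵢ/10) = 20·10^(58/10) + 20·10^(83/10) + 15·10^(79/10) = 5.195e+09.
L_eq = 10·log₁₀(5.195e+09/55) = 79.75 dB.

80 dB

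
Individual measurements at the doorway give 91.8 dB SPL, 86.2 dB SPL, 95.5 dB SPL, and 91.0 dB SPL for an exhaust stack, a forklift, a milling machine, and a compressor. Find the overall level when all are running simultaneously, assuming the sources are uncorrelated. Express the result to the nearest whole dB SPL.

Incoherent sources combine by intensity addition: L_total = 10·log₁₀(Σ 10^(L_i/10)).
Σ 10^(L/10) = 10^(91.8/10) + 10^(86.2/10) + 10^(95.5/10) + 10^(91.0/10) = 6.737e+09.
L_total = 10·log₁₀(6.737e+09) = 98.28 dB SPL.

98 dB SPL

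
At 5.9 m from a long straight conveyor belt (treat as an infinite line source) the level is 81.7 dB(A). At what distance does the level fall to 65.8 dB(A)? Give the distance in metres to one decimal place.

229.5 m

The 15.9 dB drop corresponds to a distance ratio of 10^(15.9/10) for a line source.
r₂ = 5.9·10^((81.7−65.8)/10) = 5.9·10^(15.9/10) = 229.54 m.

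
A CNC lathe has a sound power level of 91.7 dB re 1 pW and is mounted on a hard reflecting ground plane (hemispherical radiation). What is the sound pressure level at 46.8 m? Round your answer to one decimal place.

The power spreads over a hemisphere of area 2π·r², so L_p = L_w − 10·log₁₀(2π·r²).
2π·r² = 1.376e+04 m², 10·log₁₀ of that is 41.387 dB.
L_p = 91.7 − 41.387 = 50.31 dB.

50.3 dB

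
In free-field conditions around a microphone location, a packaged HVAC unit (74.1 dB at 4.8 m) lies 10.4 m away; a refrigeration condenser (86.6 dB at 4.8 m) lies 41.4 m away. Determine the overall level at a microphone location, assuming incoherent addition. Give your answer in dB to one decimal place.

Propagate each source to the receiver with L = L_ref − 20·log₁₀(r/r_ref), then add intensities.
packaged HVAC unit: 74.1 − 20·log₁₀(10.4/4.8) = 74.1 − 6.72 = 67.38 dB.
refrigeration condenser: 86.6 − 20·log₁₀(41.4/4.8) = 86.6 − 18.72 = 67.88 dB.
Σ 10^(L/10) = 1.162e+07 → L_total = 10·log₁₀(1.162e+07) = 70.65 dB.

70.7 dB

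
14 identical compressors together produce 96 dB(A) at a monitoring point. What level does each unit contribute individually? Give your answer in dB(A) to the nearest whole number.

85 dB(A)

Dividing the total intensity by 14 lowers the level by 10·log₁₀ 14 = 11.461 dB: L₁ = 96 − 11.461.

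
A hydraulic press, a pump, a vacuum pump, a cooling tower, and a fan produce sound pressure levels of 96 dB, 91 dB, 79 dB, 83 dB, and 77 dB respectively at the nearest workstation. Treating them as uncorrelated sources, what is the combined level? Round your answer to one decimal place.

97.5 dB

For uncorrelated sources the intensities add, so convert each level to linear form, sum, and take 10·log₁₀ of the total.
Σ 10^(L/10) = 10^(96/10) + 10^(91/10) + 10^(79/10) + 10^(83/10) + 10^(77/10) = 5.569e+09.
L_total = 10·log₁₀(5.569e+09) = 97.46 dB.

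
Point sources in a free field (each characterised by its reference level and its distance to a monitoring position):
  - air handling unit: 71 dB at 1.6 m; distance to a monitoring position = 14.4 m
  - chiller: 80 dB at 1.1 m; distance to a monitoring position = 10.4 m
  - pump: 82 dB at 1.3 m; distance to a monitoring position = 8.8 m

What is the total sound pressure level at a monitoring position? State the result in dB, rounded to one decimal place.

First find each source's level at the receiver (point-source: −20·log₁₀(r/r_ref)), then combine on an intensity basis.
air handling unit: 71 − 20·log₁₀(14.4/1.6) = 71 − 19.08 = 51.92 dB.
chiller: 80 − 20·log₁₀(10.4/1.1) = 80 − 19.51 = 60.49 dB.
pump: 82 − 20·log₁₀(8.8/1.3) = 82 − 16.61 = 65.39 dB.
Σ 10^(L/10) = 4.733e+06 → L_total = 10·log₁₀(4.733e+06) = 66.75 dB.

66.8 dB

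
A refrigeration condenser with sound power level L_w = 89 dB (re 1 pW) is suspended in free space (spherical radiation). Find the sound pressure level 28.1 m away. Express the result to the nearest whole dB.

Free-field spherical radiation: L_p = L_w − 10·log₁₀(4π·r²), r = 28.1 m.
4π·r² = 9923 m², 10·log₁₀ of that is 39.966 dB.
L_p = 89 − 39.966 = 49.03 dB.

49 dB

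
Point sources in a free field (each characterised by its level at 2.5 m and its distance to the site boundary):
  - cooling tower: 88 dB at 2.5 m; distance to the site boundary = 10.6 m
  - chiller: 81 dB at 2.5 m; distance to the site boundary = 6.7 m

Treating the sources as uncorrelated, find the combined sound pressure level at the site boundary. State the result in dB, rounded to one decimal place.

77.2 dB

Propagate each source to the receiver with L = L_ref − 20·log₁₀(r/r_ref), then add intensities.
cooling tower: 88 − 20·log₁₀(10.6/2.5) = 88 − 12.55 = 75.45 dB.
chiller: 81 − 20·log₁₀(6.7/2.5) = 81 − 8.56 = 72.44 dB.
Σ 10^(L/10) = 5.262e+07 → L_total = 10·log₁₀(5.262e+07) = 77.21 dB.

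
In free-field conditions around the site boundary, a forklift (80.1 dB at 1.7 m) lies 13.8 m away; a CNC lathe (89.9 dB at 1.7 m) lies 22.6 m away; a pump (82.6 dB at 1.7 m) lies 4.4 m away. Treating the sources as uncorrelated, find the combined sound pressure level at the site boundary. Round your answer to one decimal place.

Propagate each source to the receiver with L = L_ref − 20·log₁₀(r/r_ref), then add intensities.
forklift: 80.1 − 20·log₁₀(13.8/1.7) = 80.1 − 18.19 = 61.91 dB.
CNC lathe: 89.9 − 20·log₁₀(22.6/1.7) = 89.9 − 22.47 = 67.43 dB.
pump: 82.6 − 20·log₁₀(4.4/1.7) = 82.6 − 8.26 = 74.34 dB.
Σ 10^(L/10) = 3.425e+07 → L_total = 10·log₁₀(3.425e+07) = 75.35 dB.

75.3 dB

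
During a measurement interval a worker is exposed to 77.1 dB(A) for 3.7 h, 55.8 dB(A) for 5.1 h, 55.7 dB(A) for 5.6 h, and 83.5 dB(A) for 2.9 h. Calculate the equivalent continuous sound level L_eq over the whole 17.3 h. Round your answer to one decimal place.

76.9 dB(A)

L_eq = 10·log₁₀[(1/T)·Σ tᵢ·10^(Lᵢ/10)] with T = 17.3 h.
Σ tᵢ·10^(Lᵢ/10) = 3.7·10^(77.1/10) + 5.1·10^(55.8/10) + 5.6·10^(55.7/10) + 2.9·10^(83.5/10) = 8.430e+08.
L_eq = 10·log₁₀(8.430e+08/17.3) = 76.88 dB(A).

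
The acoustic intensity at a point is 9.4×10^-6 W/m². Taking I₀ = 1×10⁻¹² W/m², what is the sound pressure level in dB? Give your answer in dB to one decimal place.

69.7 dB

I/I₀ = 9.4×10^-6/10⁻¹² = 9.4×10^6, and L = 10·log₁₀(I/I₀).
L = 10·(0.9731 + 6) = 69.73 dB.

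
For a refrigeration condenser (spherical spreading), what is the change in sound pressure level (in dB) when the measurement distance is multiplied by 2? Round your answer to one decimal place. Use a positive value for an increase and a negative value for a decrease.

Point-source spreading: ΔL = −20·log₁₀(r₂/r₁).
ΔL = −20·log₁₀(2) = -6.02 dB.

-6.0 dB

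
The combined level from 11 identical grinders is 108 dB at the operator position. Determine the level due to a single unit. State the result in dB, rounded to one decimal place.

Dividing the total intensity by 11 lowers the level by 10·log₁₀ 11 = 10.414 dB: L₁ = 108 − 10.414.

97.6 dB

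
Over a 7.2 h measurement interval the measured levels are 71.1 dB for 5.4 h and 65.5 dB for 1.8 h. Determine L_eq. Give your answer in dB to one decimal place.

The energy average is taken in the linear domain: L_eq = 10·log₁₀[(Σ tᵢ·10^(Lᵢ/10))/T], T = 7.2 h.
Σ tᵢ·10^(Lᵢ/10) = 5.4·10^(71.1/10) + 1.8·10^(65.5/10) = 7.595e+07.
L_eq = 10·log₁₀(7.595e+07/7.2) = 70.23 dB.

70.2 dB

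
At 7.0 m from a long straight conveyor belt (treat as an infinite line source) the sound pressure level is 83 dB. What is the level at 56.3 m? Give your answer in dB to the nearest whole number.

Cylindrical spreading from a line source gives a 10·log₁₀(r₂/r₁) drop.
L₂ = 83 − 10·log₁₀(56.3/7.0) = 83 − 9.054 = 73.95 dB.

74 dB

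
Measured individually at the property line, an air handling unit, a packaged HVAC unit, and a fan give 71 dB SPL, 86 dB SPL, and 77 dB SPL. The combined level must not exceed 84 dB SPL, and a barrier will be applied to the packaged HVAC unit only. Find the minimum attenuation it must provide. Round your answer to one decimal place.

3.2 dB

Everything except the packaged HVAC unit sums to 10^(71/10) + 10^(77/10) = 6.271e+07 in linear terms, 77.97 dB SPL.
The limit corresponds to 10^(84/10) = 2.512e+08; subtracting the fixed part leaves 1.885e+08 for the packaged HVAC unit, i.e. 82.75 dB SPL.
Required insertion loss = 86 − 82.75 = 3.25 dB.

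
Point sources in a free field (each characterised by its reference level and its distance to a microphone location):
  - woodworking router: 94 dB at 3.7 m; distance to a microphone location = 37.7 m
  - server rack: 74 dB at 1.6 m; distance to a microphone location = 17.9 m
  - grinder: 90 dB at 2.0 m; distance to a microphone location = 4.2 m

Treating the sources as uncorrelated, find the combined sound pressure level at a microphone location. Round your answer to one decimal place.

84.0 dB

Apply inverse-square spreading to bring every level to the receiver, then sum 10^(L/10).
woodworking router: 94 − 20·log₁₀(37.7/3.7) = 94 − 20.16 = 73.84 dB.
server rack: 74 − 20·log₁₀(17.9/1.6) = 74 − 20.97 = 53.03 dB.
grinder: 90 − 20·log₁₀(4.2/2.0) = 90 − 6.44 = 83.56 dB.
Σ 10^(L/10) = 2.512e+08 → L_total = 10·log₁₀(2.512e+08) = 84.00 dB.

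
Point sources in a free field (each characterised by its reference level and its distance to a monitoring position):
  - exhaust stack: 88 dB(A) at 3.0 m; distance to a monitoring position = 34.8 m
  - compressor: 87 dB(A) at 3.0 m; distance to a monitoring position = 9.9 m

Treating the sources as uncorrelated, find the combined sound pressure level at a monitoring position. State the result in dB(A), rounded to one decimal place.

Propagate each source to the receiver with L = L_ref − 20·log₁₀(r/r_ref), then add intensities.
exhaust stack: 88 − 20·log₁₀(34.8/3.0) = 88 − 21.29 = 66.71 dB(A).
compressor: 87 − 20·log₁₀(9.9/3.0) = 87 − 10.37 = 76.63 dB(A).
Σ 10^(L/10) = 5.071e+07 → L_total = 10·log₁₀(5.071e+07) = 77.05 dB(A).

77.1 dB(A)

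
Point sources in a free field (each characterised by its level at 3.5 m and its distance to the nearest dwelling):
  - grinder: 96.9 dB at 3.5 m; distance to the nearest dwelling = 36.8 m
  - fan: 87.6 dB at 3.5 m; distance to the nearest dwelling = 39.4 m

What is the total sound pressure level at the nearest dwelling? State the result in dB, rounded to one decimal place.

76.9 dB

First find each source's level at the receiver (point-source: −20·log₁₀(r/r_ref)), then combine on an intensity basis.
grinder: 96.9 − 20·log₁₀(36.8/3.5) = 96.9 − 20.44 = 76.46 dB.
fan: 87.6 − 20·log₁₀(39.4/3.5) = 87.6 − 21.03 = 66.57 dB.
Σ 10^(L/10) = 4.884e+07 → L_total = 10·log₁₀(4.884e+07) = 76.89 dB.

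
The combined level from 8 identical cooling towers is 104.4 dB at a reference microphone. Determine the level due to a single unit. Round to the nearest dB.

8 equal contributions raise the level by 10·log₁₀ 8 = 9.031 dB, so each unit alone gives 104.4 − 9.031.

95 dB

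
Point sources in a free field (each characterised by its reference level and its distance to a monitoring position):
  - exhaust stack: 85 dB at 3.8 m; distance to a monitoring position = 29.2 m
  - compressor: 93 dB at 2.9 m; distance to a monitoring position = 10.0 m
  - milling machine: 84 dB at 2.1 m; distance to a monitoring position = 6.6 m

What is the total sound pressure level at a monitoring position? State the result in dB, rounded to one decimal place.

First find each source's level at the receiver (point-source: −20·log₁₀(r/r_ref)), then combine on an intensity basis.
exhaust stack: 85 − 20·log₁₀(29.2/3.8) = 85 − 17.71 = 67.29 dB.
compressor: 93 − 20·log₁₀(10.0/2.9) = 93 − 10.75 = 82.25 dB.
milling machine: 84 − 20·log₁₀(6.6/2.1) = 84 − 9.95 = 74.05 dB.
Σ 10^(L/10) = 1.986e+08 → L_total = 10·log₁₀(1.986e+08) = 82.98 dB.

83.0 dB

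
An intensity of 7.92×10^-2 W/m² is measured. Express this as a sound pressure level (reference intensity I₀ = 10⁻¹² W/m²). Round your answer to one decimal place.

Dividing by I₀ shifts the exponent by 12: I/I₀ = 7.92×10^10.
L = 10·(0.8987 + 10) = 108.99 dB.

109.0 dB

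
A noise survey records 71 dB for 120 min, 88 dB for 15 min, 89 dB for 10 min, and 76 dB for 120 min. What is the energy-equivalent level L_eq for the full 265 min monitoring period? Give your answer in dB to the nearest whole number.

80 dB

L_eq = 10·log₁₀[(1/T)·Σ tᵢ·10^(Lᵢ/10)] with T = 265 min.
Σ tᵢ·10^(Lᵢ/10) = 120·10^(71/10) + 15·10^(88/10) + 10·10^(89/10) + 120·10^(76/10) = 2.370e+10.
L_eq = 10·log₁₀(2.370e+10/265) = 79.51 dB.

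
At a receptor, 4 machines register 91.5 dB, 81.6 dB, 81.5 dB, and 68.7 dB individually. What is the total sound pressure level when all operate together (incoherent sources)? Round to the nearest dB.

92 dB

For uncorrelated sources the intensities add, so convert each level to linear form, sum, and take 10·log₁₀ of the total.
Σ 10^(L/10) = 10^(91.5/10) + 10^(81.6/10) + 10^(81.5/10) + 10^(68.7/10) = 1.706e+09.
L_total = 10·log₁₀(1.706e+09) = 92.32 dB.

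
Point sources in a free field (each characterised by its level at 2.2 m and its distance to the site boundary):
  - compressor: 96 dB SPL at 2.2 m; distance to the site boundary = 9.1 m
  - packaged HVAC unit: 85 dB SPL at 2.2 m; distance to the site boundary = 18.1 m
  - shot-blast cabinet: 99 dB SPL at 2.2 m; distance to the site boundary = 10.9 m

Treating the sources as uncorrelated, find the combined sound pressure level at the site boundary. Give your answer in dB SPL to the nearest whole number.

First find each source's level at the receiver (point-source: −20·log₁₀(r/r_ref)), then combine on an intensity basis.
compressor: 96 − 20·log₁₀(9.1/2.2) = 96 − 12.33 = 83.67 dB SPL.
packaged HVAC unit: 85 − 20·log₁₀(18.1/2.2) = 85 − 18.31 = 66.69 dB SPL.
shot-blast cabinet: 99 − 20·log₁₀(10.9/2.2) = 99 − 13.90 = 85.10 dB SPL.
Σ 10^(L/10) = 5.609e+08 → L_total = 10·log₁₀(5.609e+08) = 87.49 dB SPL.

87 dB SPL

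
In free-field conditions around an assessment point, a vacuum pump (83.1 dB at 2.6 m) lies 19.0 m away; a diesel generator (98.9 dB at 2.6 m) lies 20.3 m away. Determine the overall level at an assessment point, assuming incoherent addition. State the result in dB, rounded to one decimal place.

81.2 dB

First find each source's level at the receiver (point-source: −20·log₁₀(r/r_ref)), then combine on an intensity basis.
vacuum pump: 83.1 − 20·log₁₀(19.0/2.6) = 83.1 − 17.28 = 65.82 dB.
diesel generator: 98.9 − 20·log₁₀(20.3/2.6) = 98.9 − 17.85 = 81.05 dB.
Σ 10^(L/10) = 1.312e+08 → L_total = 10·log₁₀(1.312e+08) = 81.18 dB.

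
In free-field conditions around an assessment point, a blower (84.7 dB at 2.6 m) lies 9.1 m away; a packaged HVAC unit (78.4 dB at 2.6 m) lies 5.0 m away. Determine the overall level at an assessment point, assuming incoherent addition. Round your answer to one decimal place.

Apply inverse-square spreading to bring every level to the receiver, then sum 10^(L/10).
blower: 84.7 − 20·log₁₀(9.1/2.6) = 84.7 − 10.88 = 73.82 dB.
packaged HVAC unit: 78.4 − 20·log₁₀(5.0/2.6) = 78.4 − 5.68 = 72.72 dB.
Σ 10^(L/10) = 4.280e+07 → L_total = 10·log₁₀(4.280e+07) = 76.31 dB.

76.3 dB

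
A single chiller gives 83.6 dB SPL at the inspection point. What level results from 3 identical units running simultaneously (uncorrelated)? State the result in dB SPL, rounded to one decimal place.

N identical incoherent sources raise the level by 10·log₁₀ N.
L_total = 83.6 + 10·log₁₀(3) = 83.6 + 4.771 = 88.37 dB SPL.

88.4 dB SPL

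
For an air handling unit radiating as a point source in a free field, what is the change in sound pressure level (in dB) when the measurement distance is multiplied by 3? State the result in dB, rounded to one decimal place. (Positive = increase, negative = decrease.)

A point source loses 6 dB per doubling of distance; generally ΔL = −20·log₁₀(r₂/r₁).
ΔL = −20·log₁₀(3) = -9.54 dB.

-9.5 dB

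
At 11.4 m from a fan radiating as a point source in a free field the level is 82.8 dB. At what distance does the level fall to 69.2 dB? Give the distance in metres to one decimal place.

54.6 m

Point-source spreading drops the level by 20·log₁₀(r₂/r₁); inverting, r₂/r₁ = 10^(ΔL/20).
r₂ = 11.4·10^((82.8−69.2)/20) = 11.4·10^(13.6/20) = 54.56 m.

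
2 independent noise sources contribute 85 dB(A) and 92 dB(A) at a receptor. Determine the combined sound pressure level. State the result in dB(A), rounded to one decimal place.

92.8 dB(A)

For uncorrelated sources the intensities add, so convert each level to linear form, sum, and take 10·log₁₀ of the total.
Σ 10^(L/10) = 10^(85/10) + 10^(92/10) = 1.901e+09.
L_total = 10·log₁₀(1.901e+09) = 92.79 dB(A).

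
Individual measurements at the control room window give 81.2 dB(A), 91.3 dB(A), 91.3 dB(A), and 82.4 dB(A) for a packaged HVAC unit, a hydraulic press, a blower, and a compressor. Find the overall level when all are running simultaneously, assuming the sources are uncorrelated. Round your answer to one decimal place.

For uncorrelated sources the intensities add, so convert each level to linear form, sum, and take 10·log₁₀ of the total.
Σ 10^(L/10) = 10^(81.2/10) + 10^(91.3/10) + 10^(91.3/10) + 10^(82.4/10) = 3.004e+09.
L_total = 10·log₁₀(3.004e+09) = 94.78 dB(A).

94.8 dB(A)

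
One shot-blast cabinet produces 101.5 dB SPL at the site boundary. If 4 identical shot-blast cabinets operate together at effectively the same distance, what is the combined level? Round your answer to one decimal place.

107.5 dB SPL

N identical incoherent sources raise the level by 10·log₁₀ N.
L_total = 101.5 + 10·log₁₀(4) = 101.5 + 6.021 = 107.52 dB SPL.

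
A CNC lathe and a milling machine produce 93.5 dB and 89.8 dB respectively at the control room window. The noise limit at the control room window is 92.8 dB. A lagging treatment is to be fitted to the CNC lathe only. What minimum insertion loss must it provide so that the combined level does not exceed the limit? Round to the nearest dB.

The untreated sources together contribute 10^(89.8/10) = 9.550e+08, i.e. 89.80 dB.
The limit corresponds to 10^(92.8/10) = 1.905e+09; subtracting the fixed part leaves 9.505e+08 for the CNC lathe, i.e. 89.78 dB.
So the CNC lathe must be reduced from 93.5 to 89.78 dB: IL = 3.72 dB.

4 dB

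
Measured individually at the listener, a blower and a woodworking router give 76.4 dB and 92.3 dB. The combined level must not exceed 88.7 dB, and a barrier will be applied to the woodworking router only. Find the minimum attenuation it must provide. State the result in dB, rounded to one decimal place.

3.9 dB

The untreated sources together contribute 10^(76.4/10) = 4.365e+07, i.e. 76.40 dB.
To meet 88.7 dB overall, the treated woodworking router may contribute at most 10^(88.7/10) − 4.365e+07 = 6.977e+08, i.e. 88.44 dB.
Required insertion loss = 92.3 − 88.44 = 3.86 dB.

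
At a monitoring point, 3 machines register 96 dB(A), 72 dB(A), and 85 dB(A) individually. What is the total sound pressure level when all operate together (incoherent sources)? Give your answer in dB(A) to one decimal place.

For uncorrelated sources the intensities add, so convert each level to linear form, sum, and take 10·log₁₀ of the total.
Σ 10^(L/10) = 10^(96/10) + 10^(72/10) + 10^(85/10) = 4.313e+09.
L_total = 10·log₁₀(4.313e+09) = 96.35 dB(A).

96.3 dB(A)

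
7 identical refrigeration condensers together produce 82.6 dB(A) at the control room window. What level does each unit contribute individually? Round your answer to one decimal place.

74.1 dB(A)

For N identical incoherent sources L_total = L₁ + 10·log₁₀ N, so L₁ = 82.6 − 10·log₁₀(7) = 82.6 − 8.451.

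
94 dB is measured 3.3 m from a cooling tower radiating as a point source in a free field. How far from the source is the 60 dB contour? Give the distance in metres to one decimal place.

165.4 m

For a point source L₁ − L₂ = 20·log₁₀(r₂/r₁), so r₂ = r₁·10^((L₁−L₂)/20).
r₂ = 3.3·10^((94−60)/20) = 3.3·10^(34.0/20) = 165.39 m.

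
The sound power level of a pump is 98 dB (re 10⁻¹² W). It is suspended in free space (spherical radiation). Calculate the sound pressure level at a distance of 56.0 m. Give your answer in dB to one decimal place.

52.0 dB

The power spreads over a sphere of area 4π·r², so L_p = L_w − 10·log₁₀(4π·r²).
4π·r² = 3.941e+04 m², 10·log₁₀ of that is 45.956 dB.
L_p = 98 − 45.956 = 52.04 dB.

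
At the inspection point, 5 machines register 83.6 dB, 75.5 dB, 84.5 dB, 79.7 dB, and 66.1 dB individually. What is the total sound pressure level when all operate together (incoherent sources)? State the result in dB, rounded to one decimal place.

Incoherent sources combine by intensity addition: L_total = 10·log₁₀(Σ 10^(L_i/10)).
Σ 10^(L/10) = 10^(83.6/10) + 10^(75.5/10) + 10^(84.5/10) + 10^(79.7/10) + 10^(66.1/10) = 6.438e+08.
L_total = 10·log₁₀(6.438e+08) = 88.09 dB.

88.1 dB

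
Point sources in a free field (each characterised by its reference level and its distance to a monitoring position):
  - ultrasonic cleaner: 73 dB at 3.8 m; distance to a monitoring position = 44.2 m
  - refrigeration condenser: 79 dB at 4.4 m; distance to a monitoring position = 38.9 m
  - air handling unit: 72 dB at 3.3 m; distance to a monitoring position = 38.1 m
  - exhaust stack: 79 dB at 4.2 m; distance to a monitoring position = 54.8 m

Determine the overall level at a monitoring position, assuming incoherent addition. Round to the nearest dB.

62 dB

Propagate each source to the receiver with L = L_ref − 20·log₁₀(r/r_ref), then add intensities.
ultrasonic cleaner: 73 − 20·log₁₀(44.2/3.8) = 73 − 21.31 = 51.69 dB.
refrigeration condenser: 79 − 20·log₁₀(38.9/4.4) = 79 − 18.93 = 60.07 dB.
air handling unit: 72 − 20·log₁₀(38.1/3.3) = 72 − 21.25 = 50.75 dB.
exhaust stack: 79 − 20·log₁₀(54.8/4.2) = 79 − 22.31 = 56.69 dB.
Σ 10^(L/10) = 1.749e+06 → L_total = 10·log₁₀(1.749e+06) = 62.43 dB.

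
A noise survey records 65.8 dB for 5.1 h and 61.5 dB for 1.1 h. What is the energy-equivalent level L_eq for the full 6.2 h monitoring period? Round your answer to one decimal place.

The energy average is taken in the linear domain: L_eq = 10·log₁₀[(Σ tᵢ·10^(Lᵢ/10))/T], T = 6.2 h.
Σ tᵢ·10^(Lᵢ/10) = 5.1·10^(65.8/10) + 1.1·10^(61.5/10) = 2.094e+07.
L_eq = 10·log₁₀(2.094e+07/6.2) = 65.29 dB.

65.3 dB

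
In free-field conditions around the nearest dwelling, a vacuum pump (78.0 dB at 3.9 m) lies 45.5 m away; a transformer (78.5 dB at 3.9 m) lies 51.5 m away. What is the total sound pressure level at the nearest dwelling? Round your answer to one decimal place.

Propagate each source to the receiver with L = L_ref − 20·log₁₀(r/r_ref), then add intensities.
vacuum pump: 78.0 − 20·log₁₀(45.5/3.9) = 78.0 − 21.34 = 56.66 dB.
transformer: 78.5 − 20·log₁₀(51.5/3.9) = 78.5 − 22.41 = 56.09 dB.
Σ 10^(L/10) = 8.695e+05 → L_total = 10·log₁₀(8.695e+05) = 59.39 dB.

59.4 dB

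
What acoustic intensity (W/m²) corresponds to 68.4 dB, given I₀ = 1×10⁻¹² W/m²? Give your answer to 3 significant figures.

6.92e-06 W/m²

I = I₀·10^(L/10) = 10⁻¹² × 10^(68.4/10) = 10^(-5.160).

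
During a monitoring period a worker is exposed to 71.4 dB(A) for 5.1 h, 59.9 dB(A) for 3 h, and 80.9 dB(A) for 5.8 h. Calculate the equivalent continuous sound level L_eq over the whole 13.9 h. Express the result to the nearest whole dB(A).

78 dB(A)

L_eq = 10·log₁₀[(1/T)·Σ tᵢ·10^(Lᵢ/10)] with T = 13.9 h.
Σ tᵢ·10^(Lᵢ/10) = 5.1·10^(71.4/10) + 3·10^(59.9/10) + 5.8·10^(80.9/10) = 7.869e+08.
L_eq = 10·log₁₀(7.869e+08/13.9) = 77.53 dB(A).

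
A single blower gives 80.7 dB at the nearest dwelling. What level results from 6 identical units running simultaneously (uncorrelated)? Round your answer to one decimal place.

88.5 dB

N identical incoherent sources raise the level by 10·log₁₀ N.
L_total = 80.7 + 10·log₁₀(6) = 80.7 + 7.782 = 88.48 dB.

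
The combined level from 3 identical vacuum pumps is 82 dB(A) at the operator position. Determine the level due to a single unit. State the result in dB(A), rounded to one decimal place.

Dividing the total intensity by 3 lowers the level by 10·log₁₀ 3 = 4.771 dB: L₁ = 82 − 4.771.

77.2 dB(A)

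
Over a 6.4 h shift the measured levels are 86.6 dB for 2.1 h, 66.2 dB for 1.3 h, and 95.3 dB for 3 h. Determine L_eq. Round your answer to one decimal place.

L_eq = 10·log₁₀[(1/T)·Σ tᵢ·10^(Lᵢ/10)] with T = 6.4 h.
Σ tᵢ·10^(Lᵢ/10) = 2.1·10^(86.6/10) + 1.3·10^(66.2/10) + 3·10^(95.3/10) = 1.113e+10.
L_eq = 10·log₁₀(1.113e+10/6.4) = 92.40 dB.

92.4 dB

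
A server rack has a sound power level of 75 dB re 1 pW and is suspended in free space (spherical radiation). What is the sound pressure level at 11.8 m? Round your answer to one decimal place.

42.6 dB

The power spreads over a sphere of area 4π·r², so L_p = L_w − 10·log₁₀(4π·r²).
4π·r² = 1750 m², 10·log₁₀ of that is 32.430 dB.
L_p = 75 − 32.430 = 42.57 dB.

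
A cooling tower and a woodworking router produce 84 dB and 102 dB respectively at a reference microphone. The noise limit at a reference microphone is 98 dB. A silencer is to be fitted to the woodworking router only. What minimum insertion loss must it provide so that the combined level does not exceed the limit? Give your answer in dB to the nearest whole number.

4 dB

Everything except the woodworking router sums to 10^(84/10) = 2.512e+08 in linear terms, 84.00 dB.
To meet 98 dB overall, the treated woodworking router may contribute at most 10^(98/10) − 2.512e+08 = 6.058e+09, i.e. 97.82 dB.
Required insertion loss = 102 − 97.82 = 4.18 dB.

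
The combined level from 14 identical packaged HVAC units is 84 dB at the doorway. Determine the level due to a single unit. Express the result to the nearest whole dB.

For N identical incoherent sources L_total = L₁ + 10·log₁₀ N, so L₁ = 84 − 10·log₁₀(14) = 84 − 11.461.

73 dB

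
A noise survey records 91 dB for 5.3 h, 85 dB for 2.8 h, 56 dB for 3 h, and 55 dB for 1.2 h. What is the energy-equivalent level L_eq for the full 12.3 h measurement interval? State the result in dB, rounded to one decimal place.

87.9 dB

L_eq = 10·log₁₀[(1/T)·Σ tᵢ·10^(Lᵢ/10)] with T = 12.3 h.
Σ tᵢ·10^(Lᵢ/10) = 5.3·10^(91/10) + 2.8·10^(85/10) + 3·10^(56/10) + 1.2·10^(55/10) = 7.559e+09.
L_eq = 10·log₁₀(7.559e+09/12.3) = 87.89 dB.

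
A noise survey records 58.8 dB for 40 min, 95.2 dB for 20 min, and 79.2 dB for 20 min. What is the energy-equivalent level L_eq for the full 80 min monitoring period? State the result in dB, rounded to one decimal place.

L_eq = 10·log₁₀[(1/T)·Σ tᵢ·10^(Lᵢ/10)] with T = 80 min.
Σ tᵢ·10^(Lᵢ/10) = 40·10^(58.8/10) + 20·10^(95.2/10) + 20·10^(79.2/10) = 6.792e+10.
L_eq = 10·log₁₀(6.792e+10/80) = 89.29 dB.

89.3 dB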